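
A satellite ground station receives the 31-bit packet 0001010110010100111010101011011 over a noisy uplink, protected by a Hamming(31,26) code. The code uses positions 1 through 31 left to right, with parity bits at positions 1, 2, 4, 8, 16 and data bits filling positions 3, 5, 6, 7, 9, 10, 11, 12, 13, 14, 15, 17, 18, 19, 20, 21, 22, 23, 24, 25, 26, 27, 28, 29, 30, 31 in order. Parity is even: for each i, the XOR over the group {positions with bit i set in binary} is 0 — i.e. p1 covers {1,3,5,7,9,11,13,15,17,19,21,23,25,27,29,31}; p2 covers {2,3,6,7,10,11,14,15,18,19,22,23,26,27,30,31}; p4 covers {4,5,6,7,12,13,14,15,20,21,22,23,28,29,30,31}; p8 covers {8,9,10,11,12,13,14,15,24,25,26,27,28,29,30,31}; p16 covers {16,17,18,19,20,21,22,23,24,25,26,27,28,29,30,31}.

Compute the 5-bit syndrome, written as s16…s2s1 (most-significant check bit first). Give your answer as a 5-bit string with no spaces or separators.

01100

s1 (pos 1,3,5,7,9,11,13,15,17,19,21,23,25,27,29,31): 0⊕0⊕0⊕0⊕1⊕0⊕0⊕0⊕1⊕1⊕1⊕1⊕1⊕1⊕0⊕1 = 0
s2 (pos 2,3,6,7,10,11,14,15,18,19,22,23,26,27,30,31): 0⊕0⊕1⊕0⊕0⊕0⊕1⊕0⊕1⊕1⊕0⊕1⊕0⊕1⊕1⊕1 = 0
s4 (pos 4,5,6,7,12,13,14,15,20,21,22,23,28,29,30,31): 1⊕0⊕1⊕0⊕1⊕0⊕1⊕0⊕0⊕1⊕0⊕1⊕1⊕0⊕1⊕1 = 1
s8 (pos 8,9,10,11,12,13,14,15,24,25,26,27,28,29,30,31): 1⊕1⊕0⊕0⊕1⊕0⊕1⊕0⊕0⊕1⊕0⊕1⊕1⊕0⊕1⊕1 = 1
s16 (pos 16,17,18,19,20,21,22,23,24,25,26,27,28,29,30,31): 0⊕1⊕1⊕1⊕0⊕1⊕0⊕1⊕0⊕1⊕0⊕1⊕1⊕0⊕1⊕1 = 0
Syndrome s16…s1 = 01100 → error at position 12.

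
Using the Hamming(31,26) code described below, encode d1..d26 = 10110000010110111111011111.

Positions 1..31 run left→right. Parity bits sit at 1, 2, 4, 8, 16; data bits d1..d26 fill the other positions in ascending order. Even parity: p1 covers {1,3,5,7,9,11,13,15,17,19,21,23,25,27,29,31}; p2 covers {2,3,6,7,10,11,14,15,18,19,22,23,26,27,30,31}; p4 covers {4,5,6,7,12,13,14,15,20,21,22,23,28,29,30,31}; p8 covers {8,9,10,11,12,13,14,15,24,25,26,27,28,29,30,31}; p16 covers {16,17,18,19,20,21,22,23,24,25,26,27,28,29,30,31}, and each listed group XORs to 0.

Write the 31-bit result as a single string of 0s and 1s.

Place data at non-parity positions: p1 p2 1 p4 0 1 1 p8 0 0 0 0 0 1 0 p16 1 1 0 1 1 1 1 1 1 0 1 1 1 1 1
p1 (pos 1,3,5,7,9,11,13,15,17,19,21,23,25,27,29,31): XOR of data positions = 1⊕0⊕1⊕0⊕0⊕0⊕0⊕1⊕0⊕1⊕1⊕1⊕1⊕1⊕1 = 1
p2 (pos 2,3,6,7,10,11,14,15,18,19,22,23,26,27,30,31): XOR of data positions = 1⊕1⊕1⊕0⊕0⊕1⊕0⊕1⊕0⊕1⊕1⊕0⊕1⊕1⊕1 = 0
p4 (pos 4,5,6,7,12,13,14,15,20,21,22,23,28,29,30,31): XOR of data positions = 0⊕1⊕1⊕0⊕0⊕1⊕0⊕1⊕1⊕1⊕1⊕1⊕1⊕1⊕1 = 1
p8 (pos 8,9,10,11,12,13,14,15,24,25,26,27,28,29,30,31): XOR of data positions = 0⊕0⊕0⊕0⊕0⊕1⊕0⊕1⊕1⊕0⊕1⊕1⊕1⊕1⊕1 = 0
p16 (pos 16,17,18,19,20,21,22,23,24,25,26,27,28,29,30,31): XOR of data positions = 1⊕1⊕0⊕1⊕1⊕1⊕1⊕1⊕1⊕0⊕1⊕1⊕1⊕1⊕1 = 1
Codeword: 1011011000000101110111111011111

1011011000000101110111111011111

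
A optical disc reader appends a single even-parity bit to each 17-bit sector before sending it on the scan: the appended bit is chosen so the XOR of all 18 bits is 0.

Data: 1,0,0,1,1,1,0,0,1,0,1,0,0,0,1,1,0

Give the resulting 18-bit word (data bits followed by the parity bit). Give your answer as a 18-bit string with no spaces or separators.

XOR of the 17 data bits: 1⊕0⊕0⊕1⊕1⊕1⊕0⊕0⊕1⊕0⊕1⊕0⊕0⊕0⊕1⊕1⊕0 = 0
Parity bit = 0 (so all 18 bits XOR to 0).

100111001010001100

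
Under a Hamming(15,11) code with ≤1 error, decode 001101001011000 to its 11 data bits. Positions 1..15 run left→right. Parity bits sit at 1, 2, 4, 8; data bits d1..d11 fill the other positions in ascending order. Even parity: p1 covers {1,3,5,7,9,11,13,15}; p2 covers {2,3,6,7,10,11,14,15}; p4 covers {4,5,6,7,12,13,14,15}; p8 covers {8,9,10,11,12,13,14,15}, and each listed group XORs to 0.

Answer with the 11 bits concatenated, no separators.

10101011001

s1 (pos 1,3,5,7,9,11,13,15): 0⊕1⊕0⊕0⊕1⊕1⊕0⊕0 = 1
s2 (pos 2,3,6,7,10,11,14,15): 0⊕1⊕1⊕0⊕0⊕1⊕0⊕0 = 1
s4 (pos 4,5,6,7,12,13,14,15): 1⊕0⊕1⊕0⊕1⊕0⊕0⊕0 = 1
s8 (pos 8,9,10,11,12,13,14,15): 0⊕1⊕0⊕1⊕1⊕0⊕0⊕0 = 1
Syndrome s8…s1 = 1111 → error at position 15.
Flip position 15: 001101001011000 → 001101001011001
Read data bits from positions 3,5,6,7,9,10,11,12,13,14,15: 10101011001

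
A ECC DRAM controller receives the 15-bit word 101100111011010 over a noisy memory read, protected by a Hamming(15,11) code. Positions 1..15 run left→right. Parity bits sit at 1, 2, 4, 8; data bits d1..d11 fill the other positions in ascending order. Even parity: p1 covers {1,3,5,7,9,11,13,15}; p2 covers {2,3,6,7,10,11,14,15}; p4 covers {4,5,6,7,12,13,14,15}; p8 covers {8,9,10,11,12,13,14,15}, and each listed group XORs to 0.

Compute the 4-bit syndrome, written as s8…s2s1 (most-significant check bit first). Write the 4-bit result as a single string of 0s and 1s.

s1 (pos 1,3,5,7,9,11,13,15): 1⊕1⊕0⊕1⊕1⊕1⊕0⊕0 = 1
s2 (pos 2,3,6,7,10,11,14,15): 0⊕1⊕0⊕1⊕0⊕1⊕1⊕0 = 0
s4 (pos 4,5,6,7,12,13,14,15): 1⊕0⊕0⊕1⊕1⊕0⊕1⊕0 = 0
s8 (pos 8,9,10,11,12,13,14,15): 1⊕1⊕0⊕1⊕1⊕0⊕1⊕0 = 1
Syndrome s8…s1 = 1001 → error at position 9.

1001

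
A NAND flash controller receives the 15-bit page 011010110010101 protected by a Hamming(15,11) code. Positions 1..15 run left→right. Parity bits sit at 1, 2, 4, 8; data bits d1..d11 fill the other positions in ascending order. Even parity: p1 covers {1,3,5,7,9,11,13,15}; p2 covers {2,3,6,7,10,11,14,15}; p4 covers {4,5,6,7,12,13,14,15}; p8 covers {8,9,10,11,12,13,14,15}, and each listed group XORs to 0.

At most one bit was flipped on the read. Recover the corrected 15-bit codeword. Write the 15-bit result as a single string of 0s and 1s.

s1 (pos 1,3,5,7,9,11,13,15): 0⊕1⊕1⊕1⊕0⊕1⊕1⊕1 = 0
s2 (pos 2,3,6,7,10,11,14,15): 1⊕1⊕0⊕1⊕0⊕1⊕0⊕1 = 1
s4 (pos 4,5,6,7,12,13,14,15): 0⊕1⊕0⊕1⊕0⊕1⊕0⊕1 = 0
s8 (pos 8,9,10,11,12,13,14,15): 1⊕0⊕0⊕1⊕0⊕1⊕0⊕1 = 0
Syndrome s8…s1 = 0010 → error at position 2.
Flip position 2: 011010110010101 → 001010110010101

001010110010101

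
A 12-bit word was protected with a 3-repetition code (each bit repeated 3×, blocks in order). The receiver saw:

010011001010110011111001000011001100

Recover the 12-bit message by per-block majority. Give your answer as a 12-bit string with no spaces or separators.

010011100100

Block 1 (010): 1 one → 0
Block 2 (011): 2 ones → 1
Block 3 (001): 1 one → 0
Block 4 (010): 1 one → 0
Block 5 (110): 2 ones → 1
Block 6 (011): 2 ones → 1
Block 7 (111): 3 ones → 1
Block 8 (001): 1 one → 0
Block 9 (000): 0 ones → 0
Block 10 (011): 2 ones → 1
Block 11 (001): 1 one → 0
Block 12 (100): 1 one → 0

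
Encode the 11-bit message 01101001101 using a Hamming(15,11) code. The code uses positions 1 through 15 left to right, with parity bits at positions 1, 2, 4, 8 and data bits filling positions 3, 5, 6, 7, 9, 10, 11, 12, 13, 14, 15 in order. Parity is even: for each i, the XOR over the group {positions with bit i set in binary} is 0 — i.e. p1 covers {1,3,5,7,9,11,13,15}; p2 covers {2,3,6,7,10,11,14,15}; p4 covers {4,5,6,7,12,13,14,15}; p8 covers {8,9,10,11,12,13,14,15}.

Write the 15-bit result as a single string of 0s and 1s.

Place data at non-parity positions: p1 p2 0 p4 1 1 0 p8 1 0 0 1 1 0 1
p1 (pos 1,3,5,7,9,11,13,15): XOR of data positions = 0⊕1⊕0⊕1⊕0⊕1⊕1 = 0
p2 (pos 2,3,6,7,10,11,14,15): XOR of data positions = 0⊕1⊕0⊕0⊕0⊕0⊕1 = 0
p4 (pos 4,5,6,7,12,13,14,15): XOR of data positions = 1⊕1⊕0⊕1⊕1⊕0⊕1 = 1
p8 (pos 8,9,10,11,12,13,14,15): XOR of data positions = 1⊕0⊕0⊕1⊕1⊕0⊕1 = 0
Codeword: 000111001001101

000111001001101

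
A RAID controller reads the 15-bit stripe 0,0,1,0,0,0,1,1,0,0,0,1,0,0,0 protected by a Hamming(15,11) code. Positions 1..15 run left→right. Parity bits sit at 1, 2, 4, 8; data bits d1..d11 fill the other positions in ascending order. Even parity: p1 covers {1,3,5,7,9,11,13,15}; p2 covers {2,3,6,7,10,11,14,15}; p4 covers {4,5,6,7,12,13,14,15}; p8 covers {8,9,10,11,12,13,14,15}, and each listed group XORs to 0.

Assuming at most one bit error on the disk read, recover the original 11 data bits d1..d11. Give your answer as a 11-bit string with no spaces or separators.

s1 (pos 1,3,5,7,9,11,13,15): 0⊕1⊕0⊕1⊕0⊕0⊕0⊕0 = 0
s2 (pos 2,3,6,7,10,11,14,15): 0⊕1⊕0⊕1⊕0⊕0⊕0⊕0 = 0
s4 (pos 4,5,6,7,12,13,14,15): 0⊕0⊕0⊕1⊕1⊕0⊕0⊕0 = 0
s8 (pos 8,9,10,11,12,13,14,15): 1⊕0⊕0⊕0⊕1⊕0⊕0⊕0 = 0
Syndrome s8…s1 = 0000 → no error.
Read data bits from positions 3,5,6,7,9,10,11,12,13,14,15: 10010001000

10010001000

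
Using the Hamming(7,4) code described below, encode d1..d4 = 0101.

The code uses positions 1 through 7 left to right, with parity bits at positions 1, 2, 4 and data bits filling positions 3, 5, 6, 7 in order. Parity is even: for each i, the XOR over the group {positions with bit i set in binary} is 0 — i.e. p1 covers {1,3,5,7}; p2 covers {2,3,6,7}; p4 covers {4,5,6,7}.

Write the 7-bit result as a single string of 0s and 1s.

0100101

Place data at non-parity positions: p1 p2 0 p4 1 0 1
p1 (pos 1,3,5,7): XOR of data positions = 0⊕1⊕1 = 0
p2 (pos 2,3,6,7): XOR of data positions = 0⊕0⊕1 = 1
p4 (pos 4,5,6,7): XOR of data positions = 1⊕0⊕1 = 0
Codeword: 0100101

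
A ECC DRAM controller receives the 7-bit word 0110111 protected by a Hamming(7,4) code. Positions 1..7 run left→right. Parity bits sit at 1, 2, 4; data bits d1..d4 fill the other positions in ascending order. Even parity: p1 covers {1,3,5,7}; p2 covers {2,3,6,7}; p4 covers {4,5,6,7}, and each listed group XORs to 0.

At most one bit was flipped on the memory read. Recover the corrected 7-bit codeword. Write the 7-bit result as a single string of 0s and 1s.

s1 (pos 1,3,5,7): 0⊕1⊕1⊕1 = 1
s2 (pos 2,3,6,7): 1⊕1⊕1⊕1 = 0
s4 (pos 4,5,6,7): 0⊕1⊕1⊕1 = 1
Syndrome s4…s1 = 101 → error at position 5.
Flip position 5: 0110111 → 0110011

0110011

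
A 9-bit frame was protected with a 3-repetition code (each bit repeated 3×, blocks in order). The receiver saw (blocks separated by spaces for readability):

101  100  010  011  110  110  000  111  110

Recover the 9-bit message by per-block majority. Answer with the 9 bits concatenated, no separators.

Block 1 (101): 2 ones → 1
Block 2 (100): 1 one → 0
Block 3 (010): 1 one → 0
Block 4 (011): 2 ones → 1
Block 5 (110): 2 ones → 1
Block 6 (110): 2 ones → 1
Block 7 (000): 0 ones → 0
Block 8 (111): 3 ones → 1
Block 9 (110): 2 ones → 1

100111011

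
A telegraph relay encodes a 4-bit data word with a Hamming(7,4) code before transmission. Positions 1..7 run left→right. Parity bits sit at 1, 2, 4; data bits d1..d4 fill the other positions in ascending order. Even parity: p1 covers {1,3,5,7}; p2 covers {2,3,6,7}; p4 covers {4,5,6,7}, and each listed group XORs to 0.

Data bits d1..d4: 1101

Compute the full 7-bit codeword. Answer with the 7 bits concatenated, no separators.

Place data at non-parity positions: p1 p2 1 p4 1 0 1
p1 (pos 1,3,5,7): XOR of data positions = 1⊕1⊕1 = 1
p2 (pos 2,3,6,7): XOR of data positions = 1⊕0⊕1 = 0
p4 (pos 4,5,6,7): XOR of data positions = 1⊕0⊕1 = 0
Codeword: 1010101

1010101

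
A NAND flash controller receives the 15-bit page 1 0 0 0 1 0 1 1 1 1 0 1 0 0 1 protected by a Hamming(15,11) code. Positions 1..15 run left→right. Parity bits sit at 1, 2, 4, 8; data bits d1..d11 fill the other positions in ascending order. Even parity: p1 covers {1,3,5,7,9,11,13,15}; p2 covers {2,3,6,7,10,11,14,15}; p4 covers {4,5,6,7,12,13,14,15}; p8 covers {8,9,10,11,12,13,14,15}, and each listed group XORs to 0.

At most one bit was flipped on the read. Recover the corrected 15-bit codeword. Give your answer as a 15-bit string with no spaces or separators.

100010111111001

s1 (pos 1,3,5,7,9,11,13,15): 1⊕0⊕1⊕1⊕1⊕0⊕0⊕1 = 1
s2 (pos 2,3,6,7,10,11,14,15): 0⊕0⊕0⊕1⊕1⊕0⊕0⊕1 = 1
s4 (pos 4,5,6,7,12,13,14,15): 0⊕1⊕0⊕1⊕1⊕0⊕0⊕1 = 0
s8 (pos 8,9,10,11,12,13,14,15): 1⊕1⊕1⊕0⊕1⊕0⊕0⊕1 = 1
Syndrome s8…s1 = 1011 → error at position 11.
Flip position 11: 100010111101001 → 100010111111001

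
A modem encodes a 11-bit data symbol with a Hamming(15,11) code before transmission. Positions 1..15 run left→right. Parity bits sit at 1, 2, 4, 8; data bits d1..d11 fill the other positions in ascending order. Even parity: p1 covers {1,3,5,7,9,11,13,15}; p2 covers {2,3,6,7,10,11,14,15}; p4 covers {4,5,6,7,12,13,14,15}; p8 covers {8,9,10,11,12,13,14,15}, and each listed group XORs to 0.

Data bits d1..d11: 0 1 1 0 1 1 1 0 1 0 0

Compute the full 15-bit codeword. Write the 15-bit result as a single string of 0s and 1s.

Place data at non-parity positions: p1 p2 0 p4 1 1 0 p8 1 1 1 0 1 0 0
p1 (pos 1,3,5,7,9,11,13,15): XOR of data positions = 0⊕1⊕0⊕1⊕1⊕1⊕0 = 0
p2 (pos 2,3,6,7,10,11,14,15): XOR of data positions = 0⊕1⊕0⊕1⊕1⊕0⊕0 = 1
p4 (pos 4,5,6,7,12,13,14,15): XOR of data positions = 1⊕1⊕0⊕0⊕1⊕0⊕0 = 1
p8 (pos 8,9,10,11,12,13,14,15): XOR of data positions = 1⊕1⊕1⊕0⊕1⊕0⊕0 = 0
Codeword: 010111001110100

010111001110100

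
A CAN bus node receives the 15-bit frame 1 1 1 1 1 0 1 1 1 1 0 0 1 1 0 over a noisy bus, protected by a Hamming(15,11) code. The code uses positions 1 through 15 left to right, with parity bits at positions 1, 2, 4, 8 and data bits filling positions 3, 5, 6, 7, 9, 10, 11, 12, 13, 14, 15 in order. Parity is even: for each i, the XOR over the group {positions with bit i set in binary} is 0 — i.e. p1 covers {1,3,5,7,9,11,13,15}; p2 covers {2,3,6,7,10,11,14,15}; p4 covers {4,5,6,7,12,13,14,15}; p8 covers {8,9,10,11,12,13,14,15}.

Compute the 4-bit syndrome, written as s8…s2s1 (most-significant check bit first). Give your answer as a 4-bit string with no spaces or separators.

1110

s1 (pos 1,3,5,7,9,11,13,15): 1⊕1⊕1⊕1⊕1⊕0⊕1⊕0 = 0
s2 (pos 2,3,6,7,10,11,14,15): 1⊕1⊕0⊕1⊕1⊕0⊕1⊕0 = 1
s4 (pos 4,5,6,7,12,13,14,15): 1⊕1⊕0⊕1⊕0⊕1⊕1⊕0 = 1
s8 (pos 8,9,10,11,12,13,14,15): 1⊕1⊕1⊕0⊕0⊕1⊕1⊕0 = 1
Syndrome s8…s1 = 1110 → error at position 14.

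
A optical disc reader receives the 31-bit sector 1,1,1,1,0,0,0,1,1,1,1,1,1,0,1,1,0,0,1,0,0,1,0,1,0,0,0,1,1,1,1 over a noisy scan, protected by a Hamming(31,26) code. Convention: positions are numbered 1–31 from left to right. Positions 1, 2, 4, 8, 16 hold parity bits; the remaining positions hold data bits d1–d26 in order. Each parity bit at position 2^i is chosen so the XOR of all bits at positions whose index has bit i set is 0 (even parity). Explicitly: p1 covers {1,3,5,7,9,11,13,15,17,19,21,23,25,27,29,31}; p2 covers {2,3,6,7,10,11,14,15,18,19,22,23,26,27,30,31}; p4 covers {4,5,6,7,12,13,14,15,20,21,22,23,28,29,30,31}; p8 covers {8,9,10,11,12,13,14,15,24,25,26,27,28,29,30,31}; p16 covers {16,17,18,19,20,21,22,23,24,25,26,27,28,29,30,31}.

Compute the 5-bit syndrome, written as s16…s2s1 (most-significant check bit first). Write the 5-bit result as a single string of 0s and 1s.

s1 (pos 1,3,5,7,9,11,13,15,17,19,21,23,25,27,29,31): 1⊕1⊕0⊕0⊕1⊕1⊕1⊕1⊕0⊕1⊕0⊕0⊕0⊕0⊕1⊕1 = 1
s2 (pos 2,3,6,7,10,11,14,15,18,19,22,23,26,27,30,31): 1⊕1⊕0⊕0⊕1⊕1⊕0⊕1⊕0⊕1⊕1⊕0⊕0⊕0⊕1⊕1 = 1
s4 (pos 4,5,6,7,12,13,14,15,20,21,22,23,28,29,30,31): 1⊕0⊕0⊕0⊕1⊕1⊕0⊕1⊕0⊕0⊕1⊕0⊕1⊕1⊕1⊕1 = 1
s8 (pos 8,9,10,11,12,13,14,15,24,25,26,27,28,29,30,31): 1⊕1⊕1⊕1⊕1⊕1⊕0⊕1⊕1⊕0⊕0⊕0⊕1⊕1⊕1⊕1 = 0
s16 (pos 16,17,18,19,20,21,22,23,24,25,26,27,28,29,30,31): 1⊕0⊕0⊕1⊕0⊕0⊕1⊕0⊕1⊕0⊕0⊕0⊕1⊕1⊕1⊕1 = 0
Syndrome s16…s1 = 00111 → error at position 7.

00111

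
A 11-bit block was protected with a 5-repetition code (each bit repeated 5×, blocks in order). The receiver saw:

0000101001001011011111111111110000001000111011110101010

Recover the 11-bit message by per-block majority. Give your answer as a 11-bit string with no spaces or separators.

00011100110

Block 1 (00001): 1 one → 0
Block 2 (01001): 2 ones → 0
Block 3 (00101): 2 ones → 0
Block 4 (10111): 4 ones → 1
Block 5 (11111): 5 ones → 1
Block 6 (11111): 5 ones → 1
Block 7 (00000): 0 ones → 0
Block 8 (01000): 1 one → 0
Block 9 (11101): 4 ones → 1
Block 10 (11101): 4 ones → 1
Block 11 (01010): 2 ones → 0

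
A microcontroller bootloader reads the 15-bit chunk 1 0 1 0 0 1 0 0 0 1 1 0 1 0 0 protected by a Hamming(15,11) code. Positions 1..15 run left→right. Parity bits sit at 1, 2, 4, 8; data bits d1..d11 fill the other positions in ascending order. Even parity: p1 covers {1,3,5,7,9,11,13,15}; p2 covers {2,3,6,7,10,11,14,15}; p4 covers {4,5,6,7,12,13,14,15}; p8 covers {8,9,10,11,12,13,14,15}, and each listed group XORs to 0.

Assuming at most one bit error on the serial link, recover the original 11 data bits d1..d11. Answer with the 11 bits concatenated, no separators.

s1 (pos 1,3,5,7,9,11,13,15): 1⊕1⊕0⊕0⊕0⊕1⊕1⊕0 = 0
s2 (pos 2,3,6,7,10,11,14,15): 0⊕1⊕1⊕0⊕1⊕1⊕0⊕0 = 0
s4 (pos 4,5,6,7,12,13,14,15): 0⊕0⊕1⊕0⊕0⊕1⊕0⊕0 = 0
s8 (pos 8,9,10,11,12,13,14,15): 0⊕0⊕1⊕1⊕0⊕1⊕0⊕0 = 1
Syndrome s8…s1 = 1000 → error at position 8.
Flip position 8: 101001000110100 → 101001010110100
Read data bits from positions 3,5,6,7,9,10,11,12,13,14,15: 10100110100

10100110100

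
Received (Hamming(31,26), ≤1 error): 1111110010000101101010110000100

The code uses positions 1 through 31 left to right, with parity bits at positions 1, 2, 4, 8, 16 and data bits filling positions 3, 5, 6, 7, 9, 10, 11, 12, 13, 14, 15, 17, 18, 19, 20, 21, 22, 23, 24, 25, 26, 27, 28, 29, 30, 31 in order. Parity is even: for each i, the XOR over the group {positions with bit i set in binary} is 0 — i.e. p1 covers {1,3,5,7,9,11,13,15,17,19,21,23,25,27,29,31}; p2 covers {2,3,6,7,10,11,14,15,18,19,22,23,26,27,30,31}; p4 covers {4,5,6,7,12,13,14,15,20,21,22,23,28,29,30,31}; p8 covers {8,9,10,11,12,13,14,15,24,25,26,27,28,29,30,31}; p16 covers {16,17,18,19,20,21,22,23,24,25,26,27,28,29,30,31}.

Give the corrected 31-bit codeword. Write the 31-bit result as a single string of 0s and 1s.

s1 (pos 1,3,5,7,9,11,13,15,17,19,21,23,25,27,29,31): 1⊕1⊕1⊕0⊕1⊕0⊕0⊕0⊕1⊕1⊕1⊕1⊕0⊕0⊕1⊕0 = 1
s2 (pos 2,3,6,7,10,11,14,15,18,19,22,23,26,27,30,31): 1⊕1⊕1⊕0⊕0⊕0⊕1⊕0⊕0⊕1⊕0⊕1⊕0⊕0⊕0⊕0 = 0
s4 (pos 4,5,6,7,12,13,14,15,20,21,22,23,28,29,30,31): 1⊕1⊕1⊕0⊕0⊕0⊕1⊕0⊕0⊕1⊕0⊕1⊕0⊕1⊕0⊕0 = 1
s8 (pos 8,9,10,11,12,13,14,15,24,25,26,27,28,29,30,31): 0⊕1⊕0⊕0⊕0⊕0⊕1⊕0⊕1⊕0⊕0⊕0⊕0⊕1⊕0⊕0 = 0
s16 (pos 16,17,18,19,20,21,22,23,24,25,26,27,28,29,30,31): 1⊕1⊕0⊕1⊕0⊕1⊕0⊕1⊕1⊕0⊕0⊕0⊕0⊕1⊕0⊕0 = 1
Syndrome s16…s1 = 10101 → error at position 21.
Flip position 21: 1111110010000101101010110000100 → 1111110010000101101000110000100

1111110010000101101000110000100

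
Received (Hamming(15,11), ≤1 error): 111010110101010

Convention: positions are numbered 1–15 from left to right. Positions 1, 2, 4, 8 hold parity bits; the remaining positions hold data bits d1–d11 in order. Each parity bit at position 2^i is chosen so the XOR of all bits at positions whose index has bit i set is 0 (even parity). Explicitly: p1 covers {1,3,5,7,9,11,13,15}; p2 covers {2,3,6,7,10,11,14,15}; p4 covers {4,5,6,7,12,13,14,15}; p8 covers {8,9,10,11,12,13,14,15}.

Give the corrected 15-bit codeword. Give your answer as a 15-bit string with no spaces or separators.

101010110101010

s1 (pos 1,3,5,7,9,11,13,15): 1⊕1⊕1⊕1⊕0⊕0⊕0⊕0 = 0
s2 (pos 2,3,6,7,10,11,14,15): 1⊕1⊕0⊕1⊕1⊕0⊕1⊕0 = 1
s4 (pos 4,5,6,7,12,13,14,15): 0⊕1⊕0⊕1⊕1⊕0⊕1⊕0 = 0
s8 (pos 8,9,10,11,12,13,14,15): 1⊕0⊕1⊕0⊕1⊕0⊕1⊕0 = 0
Syndrome s8…s1 = 0010 → error at position 2.
Flip position 2: 111010110101010 → 101010110101010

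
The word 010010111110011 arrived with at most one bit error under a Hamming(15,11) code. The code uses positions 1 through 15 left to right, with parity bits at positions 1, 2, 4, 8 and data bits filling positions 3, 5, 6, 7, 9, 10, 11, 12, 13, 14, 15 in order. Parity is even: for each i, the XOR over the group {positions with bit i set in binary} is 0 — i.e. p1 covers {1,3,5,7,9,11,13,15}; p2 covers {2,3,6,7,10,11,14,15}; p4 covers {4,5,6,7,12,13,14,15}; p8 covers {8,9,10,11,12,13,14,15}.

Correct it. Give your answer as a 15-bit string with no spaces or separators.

110010111110011

s1 (pos 1,3,5,7,9,11,13,15): 0⊕0⊕1⊕1⊕1⊕1⊕0⊕1 = 1
s2 (pos 2,3,6,7,10,11,14,15): 1⊕0⊕0⊕1⊕1⊕1⊕1⊕1 = 0
s4 (pos 4,5,6,7,12,13,14,15): 0⊕1⊕0⊕1⊕0⊕0⊕1⊕1 = 0
s8 (pos 8,9,10,11,12,13,14,15): 1⊕1⊕1⊕1⊕0⊕0⊕1⊕1 = 0
Syndrome s8…s1 = 0001 → error at position 1.
Flip position 1: 010010111110011 → 110010111110011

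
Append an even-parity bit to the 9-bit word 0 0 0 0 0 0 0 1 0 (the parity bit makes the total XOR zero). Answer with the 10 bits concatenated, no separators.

0000000101

XOR of the 9 data bits: 0⊕0⊕0⊕0⊕0⊕0⊕0⊕1⊕0 = 1
Parity bit = 1 (so all 10 bits XOR to 0).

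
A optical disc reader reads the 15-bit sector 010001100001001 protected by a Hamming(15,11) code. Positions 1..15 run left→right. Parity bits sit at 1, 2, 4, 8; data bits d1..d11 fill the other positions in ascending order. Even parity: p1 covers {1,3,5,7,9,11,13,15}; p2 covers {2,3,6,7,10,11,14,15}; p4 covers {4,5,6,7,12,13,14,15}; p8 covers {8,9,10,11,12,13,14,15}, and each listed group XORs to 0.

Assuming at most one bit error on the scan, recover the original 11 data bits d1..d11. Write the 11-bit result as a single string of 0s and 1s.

00110001001

s1 (pos 1,3,5,7,9,11,13,15): 0⊕0⊕0⊕1⊕0⊕0⊕0⊕1 = 0
s2 (pos 2,3,6,7,10,11,14,15): 1⊕0⊕1⊕1⊕0⊕0⊕0⊕1 = 0
s4 (pos 4,5,6,7,12,13,14,15): 0⊕0⊕1⊕1⊕1⊕0⊕0⊕1 = 0
s8 (pos 8,9,10,11,12,13,14,15): 0⊕0⊕0⊕0⊕1⊕0⊕0⊕1 = 0
Syndrome s8…s1 = 0000 → no error.
Read data bits from positions 3,5,6,7,9,10,11,12,13,14,15: 00110001001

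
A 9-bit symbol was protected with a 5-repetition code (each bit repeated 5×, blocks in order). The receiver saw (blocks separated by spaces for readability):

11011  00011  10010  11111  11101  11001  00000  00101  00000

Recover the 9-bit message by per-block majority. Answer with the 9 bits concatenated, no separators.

Block 1 (11011): 4 ones → 1
Block 2 (00011): 2 ones → 0
Block 3 (10010): 2 ones → 0
Block 4 (11111): 5 ones → 1
Block 5 (11101): 4 ones → 1
Block 6 (11001): 3 ones → 1
Block 7 (00000): 0 ones → 0
Block 8 (00101): 2 ones → 0
Block 9 (00000): 0 ones → 0

100111000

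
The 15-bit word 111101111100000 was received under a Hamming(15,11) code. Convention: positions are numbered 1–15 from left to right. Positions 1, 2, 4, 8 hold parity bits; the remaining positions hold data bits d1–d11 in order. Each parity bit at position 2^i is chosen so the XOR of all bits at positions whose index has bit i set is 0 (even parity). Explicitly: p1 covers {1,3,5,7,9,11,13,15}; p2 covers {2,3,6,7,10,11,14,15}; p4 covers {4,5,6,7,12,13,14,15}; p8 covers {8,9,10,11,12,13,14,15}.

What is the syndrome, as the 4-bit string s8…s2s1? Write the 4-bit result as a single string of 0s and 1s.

1110

s1 (pos 1,3,5,7,9,11,13,15): 1⊕1⊕0⊕1⊕1⊕0⊕0⊕0 = 0
s2 (pos 2,3,6,7,10,11,14,15): 1⊕1⊕1⊕1⊕1⊕0⊕0⊕0 = 1
s4 (pos 4,5,6,7,12,13,14,15): 1⊕0⊕1⊕1⊕0⊕0⊕0⊕0 = 1
s8 (pos 8,9,10,11,12,13,14,15): 1⊕1⊕1⊕0⊕0⊕0⊕0⊕0 = 1
Syndrome s8…s1 = 1110 → error at position 14.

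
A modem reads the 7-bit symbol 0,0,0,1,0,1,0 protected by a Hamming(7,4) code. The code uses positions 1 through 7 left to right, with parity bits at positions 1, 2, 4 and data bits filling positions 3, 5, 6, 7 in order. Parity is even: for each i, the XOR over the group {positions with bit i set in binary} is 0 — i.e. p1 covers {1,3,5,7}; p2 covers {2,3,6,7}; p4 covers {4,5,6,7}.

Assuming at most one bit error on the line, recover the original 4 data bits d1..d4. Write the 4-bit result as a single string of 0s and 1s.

0010

s1 (pos 1,3,5,7): 0⊕0⊕0⊕0 = 0
s2 (pos 2,3,6,7): 0⊕0⊕1⊕0 = 1
s4 (pos 4,5,6,7): 1⊕0⊕1⊕0 = 0
Syndrome s4…s1 = 010 → error at position 2.
Flip position 2: 0001010 → 0101010
Read data bits from positions 3,5,6,7: 0010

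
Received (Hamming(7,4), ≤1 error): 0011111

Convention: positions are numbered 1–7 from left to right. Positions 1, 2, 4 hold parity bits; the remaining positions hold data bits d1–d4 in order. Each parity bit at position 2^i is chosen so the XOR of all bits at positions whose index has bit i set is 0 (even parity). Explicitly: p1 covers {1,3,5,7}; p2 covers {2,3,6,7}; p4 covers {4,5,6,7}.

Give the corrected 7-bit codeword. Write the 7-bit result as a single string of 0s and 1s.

s1 (pos 1,3,5,7): 0⊕1⊕1⊕1 = 1
s2 (pos 2,3,6,7): 0⊕1⊕1⊕1 = 1
s4 (pos 4,5,6,7): 1⊕1⊕1⊕1 = 0
Syndrome s4…s1 = 011 → error at position 3.
Flip position 3: 0011111 → 0001111

0001111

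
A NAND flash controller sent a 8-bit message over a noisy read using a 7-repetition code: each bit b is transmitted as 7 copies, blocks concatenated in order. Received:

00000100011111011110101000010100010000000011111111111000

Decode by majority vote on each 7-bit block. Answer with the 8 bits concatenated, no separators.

Block 1 (0000010): 1 one → 0
Block 2 (0011111): 5 ones → 1
Block 3 (0111101): 5 ones → 1
Block 4 (0100001): 2 ones → 0
Block 5 (0100010): 2 ones → 0
Block 6 (0000000): 0 ones → 0
Block 7 (1111111): 7 ones → 1
Block 8 (1111000): 4 ones → 1

01100011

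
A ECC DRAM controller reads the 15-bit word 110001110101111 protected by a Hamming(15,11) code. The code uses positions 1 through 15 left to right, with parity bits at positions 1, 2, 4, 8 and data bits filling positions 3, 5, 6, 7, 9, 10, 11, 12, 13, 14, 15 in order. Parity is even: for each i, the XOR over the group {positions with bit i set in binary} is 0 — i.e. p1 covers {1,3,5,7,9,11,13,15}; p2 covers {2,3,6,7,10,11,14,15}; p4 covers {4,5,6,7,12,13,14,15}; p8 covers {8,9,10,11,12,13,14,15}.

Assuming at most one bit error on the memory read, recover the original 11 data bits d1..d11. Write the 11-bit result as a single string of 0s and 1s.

00110101111

s1 (pos 1,3,5,7,9,11,13,15): 1⊕0⊕0⊕1⊕0⊕0⊕1⊕1 = 0
s2 (pos 2,3,6,7,10,11,14,15): 1⊕0⊕1⊕1⊕1⊕0⊕1⊕1 = 0
s4 (pos 4,5,6,7,12,13,14,15): 0⊕0⊕1⊕1⊕1⊕1⊕1⊕1 = 0
s8 (pos 8,9,10,11,12,13,14,15): 1⊕0⊕1⊕0⊕1⊕1⊕1⊕1 = 0
Syndrome s8…s1 = 0000 → no error.
Read data bits from positions 3,5,6,7,9,10,11,12,13,14,15: 00110101111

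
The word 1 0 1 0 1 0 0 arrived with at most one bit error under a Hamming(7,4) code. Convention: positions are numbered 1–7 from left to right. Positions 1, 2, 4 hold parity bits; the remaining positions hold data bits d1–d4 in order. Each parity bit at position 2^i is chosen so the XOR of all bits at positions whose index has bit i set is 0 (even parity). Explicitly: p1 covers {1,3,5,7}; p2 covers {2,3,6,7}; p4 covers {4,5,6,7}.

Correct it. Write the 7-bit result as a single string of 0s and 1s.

s1 (pos 1,3,5,7): 1⊕1⊕1⊕0 = 1
s2 (pos 2,3,6,7): 0⊕1⊕0⊕0 = 1
s4 (pos 4,5,6,7): 0⊕1⊕0⊕0 = 1
Syndrome s4…s1 = 111 → error at position 7.
Flip position 7: 1010100 → 1010101

1010101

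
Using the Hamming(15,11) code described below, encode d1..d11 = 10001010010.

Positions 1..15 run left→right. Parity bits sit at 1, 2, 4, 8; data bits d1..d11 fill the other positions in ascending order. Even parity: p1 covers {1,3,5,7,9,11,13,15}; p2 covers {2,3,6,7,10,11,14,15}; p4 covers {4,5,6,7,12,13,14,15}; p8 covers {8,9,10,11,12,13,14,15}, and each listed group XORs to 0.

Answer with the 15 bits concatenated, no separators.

Place data at non-parity positions: p1 p2 1 p4 0 0 0 p8 1 0 1 0 0 1 0
p1 (pos 1,3,5,7,9,11,13,15): XOR of data positions = 1⊕0⊕0⊕1⊕1⊕0⊕0 = 1
p2 (pos 2,3,6,7,10,11,14,15): XOR of data positions = 1⊕0⊕0⊕0⊕1⊕1⊕0 = 1
p4 (pos 4,5,6,7,12,13,14,15): XOR of data positions = 0⊕0⊕0⊕0⊕0⊕1⊕0 = 1
p8 (pos 8,9,10,11,12,13,14,15): XOR of data positions = 1⊕0⊕1⊕0⊕0⊕1⊕0 = 1
Codeword: 111100011010010

111100011010010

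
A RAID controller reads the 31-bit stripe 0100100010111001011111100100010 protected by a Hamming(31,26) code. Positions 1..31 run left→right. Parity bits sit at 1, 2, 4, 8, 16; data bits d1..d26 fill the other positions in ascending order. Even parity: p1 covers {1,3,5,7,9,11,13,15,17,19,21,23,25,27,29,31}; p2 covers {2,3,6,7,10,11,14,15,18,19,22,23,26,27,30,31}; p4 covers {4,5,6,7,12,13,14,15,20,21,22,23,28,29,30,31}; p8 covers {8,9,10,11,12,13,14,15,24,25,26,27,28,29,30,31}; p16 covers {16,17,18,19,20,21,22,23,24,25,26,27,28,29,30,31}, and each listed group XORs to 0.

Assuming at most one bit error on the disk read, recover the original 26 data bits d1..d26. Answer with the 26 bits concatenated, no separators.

01001011100111111100100010

s1 (pos 1,3,5,7,9,11,13,15,17,19,21,23,25,27,29,31): 0⊕0⊕1⊕0⊕1⊕1⊕1⊕0⊕0⊕1⊕1⊕1⊕0⊕0⊕0⊕0 = 1
s2 (pos 2,3,6,7,10,11,14,15,18,19,22,23,26,27,30,31): 1⊕0⊕0⊕0⊕0⊕1⊕0⊕0⊕1⊕1⊕1⊕1⊕1⊕0⊕1⊕0 = 0
s4 (pos 4,5,6,7,12,13,14,15,20,21,22,23,28,29,30,31): 0⊕1⊕0⊕0⊕1⊕1⊕0⊕0⊕1⊕1⊕1⊕1⊕0⊕0⊕1⊕0 = 0
s8 (pos 8,9,10,11,12,13,14,15,24,25,26,27,28,29,30,31): 0⊕1⊕0⊕1⊕1⊕1⊕0⊕0⊕0⊕0⊕1⊕0⊕0⊕0⊕1⊕0 = 0
s16 (pos 16,17,18,19,20,21,22,23,24,25,26,27,28,29,30,31): 1⊕0⊕1⊕1⊕1⊕1⊕1⊕1⊕0⊕0⊕1⊕0⊕0⊕0⊕1⊕0 = 1
Syndrome s16…s1 = 10001 → error at position 17.
Flip position 17: 0100100010111001011111100100010 → 0100100010111001111111100100010
Read data bits from positions 3,5,6,7,9,10,11,12,13,14,15,17,18,19,20,21,22,23,24,25,26,27,28,29,30,31: 01001011100111111100100010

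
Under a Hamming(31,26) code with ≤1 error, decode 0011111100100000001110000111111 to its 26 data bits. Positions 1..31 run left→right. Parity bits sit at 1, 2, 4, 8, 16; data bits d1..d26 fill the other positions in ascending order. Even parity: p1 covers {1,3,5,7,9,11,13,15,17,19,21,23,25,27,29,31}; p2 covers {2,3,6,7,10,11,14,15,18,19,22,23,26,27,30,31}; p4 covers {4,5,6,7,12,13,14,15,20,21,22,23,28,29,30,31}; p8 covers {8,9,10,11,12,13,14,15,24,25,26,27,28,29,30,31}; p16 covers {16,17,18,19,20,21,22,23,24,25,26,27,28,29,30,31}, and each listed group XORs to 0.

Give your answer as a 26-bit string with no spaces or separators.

s1 (pos 1,3,5,7,9,11,13,15,17,19,21,23,25,27,29,31): 0⊕1⊕1⊕1⊕0⊕1⊕0⊕0⊕0⊕1⊕1⊕0⊕0⊕1⊕1⊕1 = 1
s2 (pos 2,3,6,7,10,11,14,15,18,19,22,23,26,27,30,31): 0⊕1⊕1⊕1⊕0⊕1⊕0⊕0⊕0⊕1⊕0⊕0⊕1⊕1⊕1⊕1 = 1
s4 (pos 4,5,6,7,12,13,14,15,20,21,22,23,28,29,30,31): 1⊕1⊕1⊕1⊕0⊕0⊕0⊕0⊕1⊕1⊕0⊕0⊕1⊕1⊕1⊕1 = 0
s8 (pos 8,9,10,11,12,13,14,15,24,25,26,27,28,29,30,31): 1⊕0⊕0⊕1⊕0⊕0⊕0⊕0⊕0⊕0⊕1⊕1⊕1⊕1⊕1⊕1 = 0
s16 (pos 16,17,18,19,20,21,22,23,24,25,26,27,28,29,30,31): 0⊕0⊕0⊕1⊕1⊕1⊕0⊕0⊕0⊕0⊕1⊕1⊕1⊕1⊕1⊕1 = 1
Syndrome s16…s1 = 10011 → error at position 19.
Flip position 19: 0011111100100000001110000111111 → 0011111100100000000110000111111
Read data bits from positions 3,5,6,7,9,10,11,12,13,14,15,17,18,19,20,21,22,23,24,25,26,27,28,29,30,31: 11110010000000110000111111

11110010000000110000111111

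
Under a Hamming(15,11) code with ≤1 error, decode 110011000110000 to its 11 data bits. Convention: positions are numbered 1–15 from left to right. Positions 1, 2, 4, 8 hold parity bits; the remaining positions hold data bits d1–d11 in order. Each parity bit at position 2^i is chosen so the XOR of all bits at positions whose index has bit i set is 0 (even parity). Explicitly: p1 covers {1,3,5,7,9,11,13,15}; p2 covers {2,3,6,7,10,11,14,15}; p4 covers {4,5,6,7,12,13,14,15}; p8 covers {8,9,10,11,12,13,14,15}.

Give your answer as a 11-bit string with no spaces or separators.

01100110000

s1 (pos 1,3,5,7,9,11,13,15): 1⊕0⊕1⊕0⊕0⊕1⊕0⊕0 = 1
s2 (pos 2,3,6,7,10,11,14,15): 1⊕0⊕1⊕0⊕1⊕1⊕0⊕0 = 0
s4 (pos 4,5,6,7,12,13,14,15): 0⊕1⊕1⊕0⊕0⊕0⊕0⊕0 = 0
s8 (pos 8,9,10,11,12,13,14,15): 0⊕0⊕1⊕1⊕0⊕0⊕0⊕0 = 0
Syndrome s8…s1 = 0001 → error at position 1.
Flip position 1: 110011000110000 → 010011000110000
Read data bits from positions 3,5,6,7,9,10,11,12,13,14,15: 01100110000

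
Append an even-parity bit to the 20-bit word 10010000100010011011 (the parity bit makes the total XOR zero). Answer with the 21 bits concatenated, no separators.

XOR of the 20 data bits: 1⊕0⊕0⊕1⊕0⊕0⊕0⊕0⊕1⊕0⊕0⊕0⊕1⊕0⊕0⊕1⊕1⊕0⊕1⊕1 = 0
Parity bit = 0 (so all 21 bits XOR to 0).

100100001000100110110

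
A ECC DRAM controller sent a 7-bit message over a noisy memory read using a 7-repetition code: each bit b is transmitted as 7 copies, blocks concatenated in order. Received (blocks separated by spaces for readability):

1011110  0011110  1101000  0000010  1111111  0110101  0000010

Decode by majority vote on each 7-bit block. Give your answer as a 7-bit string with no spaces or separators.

Block 1 (1011110): 5 ones → 1
Block 2 (0011110): 4 ones → 1
Block 3 (1101000): 3 ones → 0
Block 4 (0000010): 1 one → 0
Block 5 (1111111): 7 ones → 1
Block 6 (0110101): 4 ones → 1
Block 7 (0000010): 1 one → 0

1100110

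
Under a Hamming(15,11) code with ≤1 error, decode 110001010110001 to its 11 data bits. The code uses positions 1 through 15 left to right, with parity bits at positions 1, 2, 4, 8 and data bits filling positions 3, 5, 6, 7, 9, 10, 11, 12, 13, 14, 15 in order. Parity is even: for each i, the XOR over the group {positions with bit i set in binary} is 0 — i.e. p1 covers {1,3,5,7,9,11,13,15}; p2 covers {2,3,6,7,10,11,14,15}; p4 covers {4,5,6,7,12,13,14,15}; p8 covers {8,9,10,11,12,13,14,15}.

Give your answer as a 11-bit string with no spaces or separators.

s1 (pos 1,3,5,7,9,11,13,15): 1⊕0⊕0⊕0⊕0⊕1⊕0⊕1 = 1
s2 (pos 2,3,6,7,10,11,14,15): 1⊕0⊕1⊕0⊕1⊕1⊕0⊕1 = 1
s4 (pos 4,5,6,7,12,13,14,15): 0⊕0⊕1⊕0⊕0⊕0⊕0⊕1 = 0
s8 (pos 8,9,10,11,12,13,14,15): 1⊕0⊕1⊕1⊕0⊕0⊕0⊕1 = 0
Syndrome s8…s1 = 0011 → error at position 3.
Flip position 3: 110001010110001 → 111001010110001
Read data bits from positions 3,5,6,7,9,10,11,12,13,14,15: 10100110001

10100110001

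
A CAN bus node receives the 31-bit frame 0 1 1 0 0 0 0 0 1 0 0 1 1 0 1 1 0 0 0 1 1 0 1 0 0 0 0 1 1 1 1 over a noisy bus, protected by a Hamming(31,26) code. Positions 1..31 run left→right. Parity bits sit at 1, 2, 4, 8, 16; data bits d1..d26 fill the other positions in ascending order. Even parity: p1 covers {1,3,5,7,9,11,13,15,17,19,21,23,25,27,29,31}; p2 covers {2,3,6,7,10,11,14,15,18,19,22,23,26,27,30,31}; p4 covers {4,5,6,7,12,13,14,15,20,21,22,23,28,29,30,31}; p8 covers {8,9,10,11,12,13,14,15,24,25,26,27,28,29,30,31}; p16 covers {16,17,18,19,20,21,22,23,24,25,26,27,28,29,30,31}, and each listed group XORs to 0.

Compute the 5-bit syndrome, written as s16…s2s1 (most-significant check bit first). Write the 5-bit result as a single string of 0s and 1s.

s1 (pos 1,3,5,7,9,11,13,15,17,19,21,23,25,27,29,31): 0⊕1⊕0⊕0⊕1⊕0⊕1⊕1⊕0⊕0⊕1⊕1⊕0⊕0⊕1⊕1 = 0
s2 (pos 2,3,6,7,10,11,14,15,18,19,22,23,26,27,30,31): 1⊕1⊕0⊕0⊕0⊕0⊕0⊕1⊕0⊕0⊕0⊕1⊕0⊕0⊕1⊕1 = 0
s4 (pos 4,5,6,7,12,13,14,15,20,21,22,23,28,29,30,31): 0⊕0⊕0⊕0⊕1⊕1⊕0⊕1⊕1⊕1⊕0⊕1⊕1⊕1⊕1⊕1 = 0
s8 (pos 8,9,10,11,12,13,14,15,24,25,26,27,28,29,30,31): 0⊕1⊕0⊕0⊕1⊕1⊕0⊕1⊕0⊕0⊕0⊕0⊕1⊕1⊕1⊕1 = 0
s16 (pos 16,17,18,19,20,21,22,23,24,25,26,27,28,29,30,31): 1⊕0⊕0⊕0⊕1⊕1⊕0⊕1⊕0⊕0⊕0⊕0⊕1⊕1⊕1⊕1 = 0
Syndrome s16…s1 = 00000 → no error.

00000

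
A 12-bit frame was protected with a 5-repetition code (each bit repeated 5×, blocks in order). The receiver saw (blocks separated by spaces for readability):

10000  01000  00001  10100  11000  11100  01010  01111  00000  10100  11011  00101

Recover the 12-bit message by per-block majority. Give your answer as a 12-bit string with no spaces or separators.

Block 1 (10000): 1 one → 0
Block 2 (01000): 1 one → 0
Block 3 (00001): 1 one → 0
Block 4 (10100): 2 ones → 0
Block 5 (11000): 2 ones → 0
Block 6 (11100): 3 ones → 1
Block 7 (01010): 2 ones → 0
Block 8 (01111): 4 ones → 1
Block 9 (00000): 0 ones → 0
Block 10 (10100): 2 ones → 0
Block 11 (11011): 4 ones → 1
Block 12 (00101): 2 ones → 0

000001010010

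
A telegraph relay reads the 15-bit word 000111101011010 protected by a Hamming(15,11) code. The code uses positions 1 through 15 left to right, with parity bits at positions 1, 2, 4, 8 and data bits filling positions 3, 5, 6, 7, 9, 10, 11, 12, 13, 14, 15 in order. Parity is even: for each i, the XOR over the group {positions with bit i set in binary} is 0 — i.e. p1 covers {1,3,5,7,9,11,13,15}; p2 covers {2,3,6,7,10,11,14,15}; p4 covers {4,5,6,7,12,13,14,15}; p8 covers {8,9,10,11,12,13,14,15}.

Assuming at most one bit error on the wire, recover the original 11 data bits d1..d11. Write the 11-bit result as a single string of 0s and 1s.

01111011010

s1 (pos 1,3,5,7,9,11,13,15): 0⊕0⊕1⊕1⊕1⊕1⊕0⊕0 = 0
s2 (pos 2,3,6,7,10,11,14,15): 0⊕0⊕1⊕1⊕0⊕1⊕1⊕0 = 0
s4 (pos 4,5,6,7,12,13,14,15): 1⊕1⊕1⊕1⊕1⊕0⊕1⊕0 = 0
s8 (pos 8,9,10,11,12,13,14,15): 0⊕1⊕0⊕1⊕1⊕0⊕1⊕0 = 0
Syndrome s8…s1 = 0000 → no error.
Read data bits from positions 3,5,6,7,9,10,11,12,13,14,15: 01111011010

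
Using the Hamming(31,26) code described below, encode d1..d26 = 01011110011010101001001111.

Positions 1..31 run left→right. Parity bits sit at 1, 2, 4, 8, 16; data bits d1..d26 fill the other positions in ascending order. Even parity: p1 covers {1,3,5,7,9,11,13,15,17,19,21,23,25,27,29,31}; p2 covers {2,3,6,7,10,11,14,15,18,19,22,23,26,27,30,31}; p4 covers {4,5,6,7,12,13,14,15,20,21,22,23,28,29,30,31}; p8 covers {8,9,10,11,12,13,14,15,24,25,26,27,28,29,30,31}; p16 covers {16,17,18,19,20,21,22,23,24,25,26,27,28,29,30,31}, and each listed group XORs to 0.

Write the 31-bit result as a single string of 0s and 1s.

Place data at non-parity positions: p1 p2 0 p4 1 0 1 p8 1 1 1 0 0 1 1 p16 0 1 0 1 0 1 0 0 1 0 0 1 1 1 1
p1 (pos 1,3,5,7,9,11,13,15,17,19,21,23,25,27,29,31): XOR of data positions = 0⊕1⊕1⊕1⊕1⊕0⊕1⊕0⊕0⊕0⊕0⊕1⊕0⊕1⊕1 = 0
p2 (pos 2,3,6,7,10,11,14,15,18,19,22,23,26,27,30,31): XOR of data positions = 0⊕0⊕1⊕1⊕1⊕1⊕1⊕1⊕0⊕1⊕0⊕0⊕0⊕1⊕1 = 1
p4 (pos 4,5,6,7,12,13,14,15,20,21,22,23,28,29,30,31): XOR of data positions = 1⊕0⊕1⊕0⊕0⊕1⊕1⊕1⊕0⊕1⊕0⊕1⊕1⊕1⊕1 = 0
p8 (pos 8,9,10,11,12,13,14,15,24,25,26,27,28,29,30,31): XOR of data positions = 1⊕1⊕1⊕0⊕0⊕1⊕1⊕0⊕1⊕0⊕0⊕1⊕1⊕1⊕1 = 0
p16 (pos 16,17,18,19,20,21,22,23,24,25,26,27,28,29,30,31): XOR of data positions = 0⊕1⊕0⊕1⊕0⊕1⊕0⊕0⊕1⊕0⊕0⊕1⊕1⊕1⊕1 = 0
Codeword: 0100101011100110010101001001111

0100101011100110010101001001111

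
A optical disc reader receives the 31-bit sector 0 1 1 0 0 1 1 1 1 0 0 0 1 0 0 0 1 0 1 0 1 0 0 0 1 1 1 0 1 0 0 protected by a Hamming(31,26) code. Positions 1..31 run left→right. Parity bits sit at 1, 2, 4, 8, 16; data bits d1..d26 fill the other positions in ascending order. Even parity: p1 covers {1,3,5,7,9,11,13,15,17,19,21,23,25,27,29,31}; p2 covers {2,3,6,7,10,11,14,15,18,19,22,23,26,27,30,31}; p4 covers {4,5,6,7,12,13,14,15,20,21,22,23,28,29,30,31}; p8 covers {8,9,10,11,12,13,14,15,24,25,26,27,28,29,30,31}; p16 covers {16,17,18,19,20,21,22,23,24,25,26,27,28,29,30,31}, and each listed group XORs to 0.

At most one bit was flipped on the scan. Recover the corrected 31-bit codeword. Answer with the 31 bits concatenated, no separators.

0110011110001000101010001110110

s1 (pos 1,3,5,7,9,11,13,15,17,19,21,23,25,27,29,31): 0⊕1⊕0⊕1⊕1⊕0⊕1⊕0⊕1⊕1⊕1⊕0⊕1⊕1⊕1⊕0 = 0
s2 (pos 2,3,6,7,10,11,14,15,18,19,22,23,26,27,30,31): 1⊕1⊕1⊕1⊕0⊕0⊕0⊕0⊕0⊕1⊕0⊕0⊕1⊕1⊕0⊕0 = 1
s4 (pos 4,5,6,7,12,13,14,15,20,21,22,23,28,29,30,31): 0⊕0⊕1⊕1⊕0⊕1⊕0⊕0⊕0⊕1⊕0⊕0⊕0⊕1⊕0⊕0 = 1
s8 (pos 8,9,10,11,12,13,14,15,24,25,26,27,28,29,30,31): 1⊕1⊕0⊕0⊕0⊕1⊕0⊕0⊕0⊕1⊕1⊕1⊕0⊕1⊕0⊕0 = 1
s16 (pos 16,17,18,19,20,21,22,23,24,25,26,27,28,29,30,31): 0⊕1⊕0⊕1⊕0⊕1⊕0⊕0⊕0⊕1⊕1⊕1⊕0⊕1⊕0⊕0 = 1
Syndrome s16…s1 = 11110 → error at position 30.
Flip position 30: 0110011110001000101010001110100 → 0110011110001000101010001110110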